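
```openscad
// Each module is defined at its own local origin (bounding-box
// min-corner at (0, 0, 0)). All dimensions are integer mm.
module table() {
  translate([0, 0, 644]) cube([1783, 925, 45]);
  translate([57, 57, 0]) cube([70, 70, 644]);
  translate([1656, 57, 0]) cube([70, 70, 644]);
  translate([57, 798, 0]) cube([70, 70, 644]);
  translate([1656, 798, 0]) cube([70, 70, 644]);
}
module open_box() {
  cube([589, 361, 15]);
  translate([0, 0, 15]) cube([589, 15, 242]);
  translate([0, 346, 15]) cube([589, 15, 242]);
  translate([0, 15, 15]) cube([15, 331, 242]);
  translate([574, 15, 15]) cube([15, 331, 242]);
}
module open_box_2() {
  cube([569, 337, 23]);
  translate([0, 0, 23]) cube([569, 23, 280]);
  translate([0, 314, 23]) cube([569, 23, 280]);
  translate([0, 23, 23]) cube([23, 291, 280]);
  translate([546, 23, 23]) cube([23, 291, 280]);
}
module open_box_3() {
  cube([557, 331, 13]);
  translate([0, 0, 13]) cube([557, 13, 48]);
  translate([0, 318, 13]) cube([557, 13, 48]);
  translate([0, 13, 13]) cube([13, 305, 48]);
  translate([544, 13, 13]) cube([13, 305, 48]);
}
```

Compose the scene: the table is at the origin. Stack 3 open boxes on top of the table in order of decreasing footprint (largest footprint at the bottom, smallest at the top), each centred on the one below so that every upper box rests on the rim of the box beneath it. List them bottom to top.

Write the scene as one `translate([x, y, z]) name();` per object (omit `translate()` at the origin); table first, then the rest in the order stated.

table();
translate([597, 282, 689]) open_box();
translate([607, 294, 946]) open_box_2();
translate([613, 297, 1249]) open_box_3();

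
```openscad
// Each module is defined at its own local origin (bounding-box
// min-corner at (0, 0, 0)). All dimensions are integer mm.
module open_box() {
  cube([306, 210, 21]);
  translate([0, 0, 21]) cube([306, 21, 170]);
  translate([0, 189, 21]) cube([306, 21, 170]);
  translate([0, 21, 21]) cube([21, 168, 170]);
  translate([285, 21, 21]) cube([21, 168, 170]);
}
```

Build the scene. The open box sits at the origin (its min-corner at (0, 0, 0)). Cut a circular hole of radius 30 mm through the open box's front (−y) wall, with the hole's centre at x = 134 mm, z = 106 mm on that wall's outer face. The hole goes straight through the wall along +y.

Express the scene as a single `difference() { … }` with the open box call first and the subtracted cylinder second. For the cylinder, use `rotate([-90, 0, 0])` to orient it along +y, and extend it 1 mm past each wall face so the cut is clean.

difference() {
  open_box();
  translate([134, -1, 106]) rotate([-90, 0, 0]) cylinder(h = 23, r = 30);
}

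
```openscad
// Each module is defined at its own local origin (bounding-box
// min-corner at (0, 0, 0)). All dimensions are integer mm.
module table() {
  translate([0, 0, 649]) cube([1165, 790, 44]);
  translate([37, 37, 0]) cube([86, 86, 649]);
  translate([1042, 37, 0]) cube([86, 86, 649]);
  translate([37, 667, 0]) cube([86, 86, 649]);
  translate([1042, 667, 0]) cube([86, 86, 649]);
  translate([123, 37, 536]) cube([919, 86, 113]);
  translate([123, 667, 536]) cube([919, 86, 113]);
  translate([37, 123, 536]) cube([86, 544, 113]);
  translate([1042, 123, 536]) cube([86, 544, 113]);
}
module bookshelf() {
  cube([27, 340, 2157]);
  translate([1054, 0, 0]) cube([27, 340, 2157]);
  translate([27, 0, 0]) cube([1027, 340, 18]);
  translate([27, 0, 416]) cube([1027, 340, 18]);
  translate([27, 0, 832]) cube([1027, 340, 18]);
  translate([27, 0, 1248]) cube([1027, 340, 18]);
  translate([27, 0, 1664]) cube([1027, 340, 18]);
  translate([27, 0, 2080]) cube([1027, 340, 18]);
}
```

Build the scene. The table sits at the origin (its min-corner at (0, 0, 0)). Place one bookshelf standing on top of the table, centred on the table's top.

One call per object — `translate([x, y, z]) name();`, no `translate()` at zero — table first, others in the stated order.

table();
translate([42, 225, 693]) bookshelf();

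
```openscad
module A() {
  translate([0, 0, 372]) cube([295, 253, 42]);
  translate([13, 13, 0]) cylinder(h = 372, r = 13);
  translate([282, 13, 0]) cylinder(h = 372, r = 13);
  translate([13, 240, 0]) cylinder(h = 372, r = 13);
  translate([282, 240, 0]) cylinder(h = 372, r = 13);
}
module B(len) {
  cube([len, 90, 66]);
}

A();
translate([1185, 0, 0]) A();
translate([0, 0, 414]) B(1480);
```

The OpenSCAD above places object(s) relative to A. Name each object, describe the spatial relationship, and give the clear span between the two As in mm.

Second stool starts at x = 1185; first ends at x = 295; clear span = 1185 − 295 = 890 mm.

A is a stool. B is a beam. A beam spans the tops of two stools. The clear span between the two stools is 890 mm.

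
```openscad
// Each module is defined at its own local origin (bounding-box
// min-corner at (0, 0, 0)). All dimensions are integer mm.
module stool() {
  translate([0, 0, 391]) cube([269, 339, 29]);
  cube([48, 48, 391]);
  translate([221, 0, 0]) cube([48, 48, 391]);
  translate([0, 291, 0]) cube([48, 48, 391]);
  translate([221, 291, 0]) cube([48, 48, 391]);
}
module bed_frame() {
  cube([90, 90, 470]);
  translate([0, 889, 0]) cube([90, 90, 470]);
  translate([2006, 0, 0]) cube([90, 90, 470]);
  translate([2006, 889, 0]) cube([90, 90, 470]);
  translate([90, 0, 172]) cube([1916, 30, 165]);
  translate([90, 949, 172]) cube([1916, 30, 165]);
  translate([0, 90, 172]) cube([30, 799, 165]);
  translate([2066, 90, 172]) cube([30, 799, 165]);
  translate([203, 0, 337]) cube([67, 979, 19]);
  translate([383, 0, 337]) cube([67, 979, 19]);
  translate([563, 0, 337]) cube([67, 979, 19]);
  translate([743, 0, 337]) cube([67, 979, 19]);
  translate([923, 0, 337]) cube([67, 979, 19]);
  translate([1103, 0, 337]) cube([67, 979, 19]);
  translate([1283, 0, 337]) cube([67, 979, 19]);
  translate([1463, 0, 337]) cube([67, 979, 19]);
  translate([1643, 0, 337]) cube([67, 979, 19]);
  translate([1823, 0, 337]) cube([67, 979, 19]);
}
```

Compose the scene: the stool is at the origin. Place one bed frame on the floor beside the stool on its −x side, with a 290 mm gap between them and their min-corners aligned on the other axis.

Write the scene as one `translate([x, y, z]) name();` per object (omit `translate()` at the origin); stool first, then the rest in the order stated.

stool();
translate([-2386, 0, 0]) bed_frame();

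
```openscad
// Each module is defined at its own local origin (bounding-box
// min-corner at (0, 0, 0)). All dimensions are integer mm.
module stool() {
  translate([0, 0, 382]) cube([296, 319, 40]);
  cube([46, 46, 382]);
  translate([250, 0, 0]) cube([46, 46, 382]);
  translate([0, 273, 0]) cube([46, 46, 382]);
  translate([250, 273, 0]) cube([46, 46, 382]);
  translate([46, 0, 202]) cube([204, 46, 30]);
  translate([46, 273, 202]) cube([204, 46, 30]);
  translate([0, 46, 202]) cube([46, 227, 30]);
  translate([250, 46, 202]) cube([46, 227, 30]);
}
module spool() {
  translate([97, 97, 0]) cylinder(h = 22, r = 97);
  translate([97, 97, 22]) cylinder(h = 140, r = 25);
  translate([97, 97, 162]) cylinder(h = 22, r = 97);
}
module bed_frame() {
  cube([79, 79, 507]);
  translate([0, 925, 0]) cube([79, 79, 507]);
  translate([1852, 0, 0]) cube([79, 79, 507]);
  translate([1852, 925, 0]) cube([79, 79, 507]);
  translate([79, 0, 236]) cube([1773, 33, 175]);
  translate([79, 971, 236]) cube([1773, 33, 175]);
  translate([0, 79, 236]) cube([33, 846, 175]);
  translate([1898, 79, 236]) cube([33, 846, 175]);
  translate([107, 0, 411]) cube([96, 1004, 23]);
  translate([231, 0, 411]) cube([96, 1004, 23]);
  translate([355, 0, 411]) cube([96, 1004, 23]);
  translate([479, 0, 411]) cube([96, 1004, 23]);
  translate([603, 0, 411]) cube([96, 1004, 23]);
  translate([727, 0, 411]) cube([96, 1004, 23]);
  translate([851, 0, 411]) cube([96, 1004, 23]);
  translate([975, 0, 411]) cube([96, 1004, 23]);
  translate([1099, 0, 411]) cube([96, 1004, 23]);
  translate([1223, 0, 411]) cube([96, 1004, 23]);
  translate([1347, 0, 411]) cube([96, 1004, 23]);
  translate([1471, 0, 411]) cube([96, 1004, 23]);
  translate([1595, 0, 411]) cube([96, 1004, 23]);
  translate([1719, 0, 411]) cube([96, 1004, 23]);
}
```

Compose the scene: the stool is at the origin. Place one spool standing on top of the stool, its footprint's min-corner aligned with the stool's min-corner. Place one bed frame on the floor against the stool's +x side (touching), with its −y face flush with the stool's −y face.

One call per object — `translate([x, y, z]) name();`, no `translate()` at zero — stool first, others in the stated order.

stool();
translate([0, 0, 422]) spool();
translate([296, 0, 0]) bed_frame();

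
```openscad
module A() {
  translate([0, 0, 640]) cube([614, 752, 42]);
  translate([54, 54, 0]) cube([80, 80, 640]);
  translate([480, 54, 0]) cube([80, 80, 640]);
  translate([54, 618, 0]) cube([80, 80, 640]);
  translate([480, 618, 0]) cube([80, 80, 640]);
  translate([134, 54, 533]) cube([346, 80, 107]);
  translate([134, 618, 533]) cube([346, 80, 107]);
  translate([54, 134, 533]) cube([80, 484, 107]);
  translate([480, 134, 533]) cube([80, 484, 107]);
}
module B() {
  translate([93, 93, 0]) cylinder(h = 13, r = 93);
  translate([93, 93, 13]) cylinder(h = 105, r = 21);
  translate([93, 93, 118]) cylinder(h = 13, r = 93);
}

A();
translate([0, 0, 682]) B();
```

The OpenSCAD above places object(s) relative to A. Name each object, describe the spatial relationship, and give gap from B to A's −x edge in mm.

The spool's min-x is at 0; the table's min-x is 0; gap = 0 mm.

A is a table. B is a spool. The spool is on top of the table. The gap from the spool to the table's −x edge is 0 mm.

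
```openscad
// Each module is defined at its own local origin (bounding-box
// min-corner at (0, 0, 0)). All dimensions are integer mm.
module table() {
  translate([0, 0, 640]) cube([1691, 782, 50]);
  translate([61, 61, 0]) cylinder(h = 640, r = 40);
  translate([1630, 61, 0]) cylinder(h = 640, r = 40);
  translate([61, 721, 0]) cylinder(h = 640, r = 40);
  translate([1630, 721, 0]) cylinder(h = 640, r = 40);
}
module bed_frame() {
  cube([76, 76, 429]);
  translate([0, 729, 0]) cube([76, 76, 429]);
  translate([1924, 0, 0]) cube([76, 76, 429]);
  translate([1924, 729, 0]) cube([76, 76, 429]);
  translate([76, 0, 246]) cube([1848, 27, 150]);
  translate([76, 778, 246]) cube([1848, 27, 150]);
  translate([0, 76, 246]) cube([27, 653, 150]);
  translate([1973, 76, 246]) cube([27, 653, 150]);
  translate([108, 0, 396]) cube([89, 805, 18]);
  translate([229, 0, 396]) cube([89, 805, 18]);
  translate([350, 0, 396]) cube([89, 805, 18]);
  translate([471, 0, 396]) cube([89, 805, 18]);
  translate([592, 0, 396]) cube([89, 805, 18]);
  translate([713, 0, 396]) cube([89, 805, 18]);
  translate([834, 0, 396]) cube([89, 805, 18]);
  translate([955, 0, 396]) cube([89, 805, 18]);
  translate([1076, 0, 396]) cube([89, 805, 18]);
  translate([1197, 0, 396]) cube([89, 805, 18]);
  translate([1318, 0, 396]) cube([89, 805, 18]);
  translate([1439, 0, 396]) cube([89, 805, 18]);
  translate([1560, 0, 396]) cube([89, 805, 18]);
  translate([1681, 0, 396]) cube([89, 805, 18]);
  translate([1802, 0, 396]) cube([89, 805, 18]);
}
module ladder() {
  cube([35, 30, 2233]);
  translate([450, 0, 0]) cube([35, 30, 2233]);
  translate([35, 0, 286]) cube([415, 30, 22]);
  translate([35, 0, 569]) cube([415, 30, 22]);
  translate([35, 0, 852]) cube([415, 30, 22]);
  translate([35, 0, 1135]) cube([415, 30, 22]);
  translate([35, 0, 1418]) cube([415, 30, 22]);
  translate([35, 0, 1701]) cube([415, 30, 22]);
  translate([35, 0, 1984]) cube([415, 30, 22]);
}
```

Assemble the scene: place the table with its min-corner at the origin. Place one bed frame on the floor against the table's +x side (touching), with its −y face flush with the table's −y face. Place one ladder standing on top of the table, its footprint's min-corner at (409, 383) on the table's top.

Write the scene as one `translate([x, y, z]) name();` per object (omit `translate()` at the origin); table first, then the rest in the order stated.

table();
translate([1691, 0, 0]) bed_frame();
translate([409, 383, 690]) ladder();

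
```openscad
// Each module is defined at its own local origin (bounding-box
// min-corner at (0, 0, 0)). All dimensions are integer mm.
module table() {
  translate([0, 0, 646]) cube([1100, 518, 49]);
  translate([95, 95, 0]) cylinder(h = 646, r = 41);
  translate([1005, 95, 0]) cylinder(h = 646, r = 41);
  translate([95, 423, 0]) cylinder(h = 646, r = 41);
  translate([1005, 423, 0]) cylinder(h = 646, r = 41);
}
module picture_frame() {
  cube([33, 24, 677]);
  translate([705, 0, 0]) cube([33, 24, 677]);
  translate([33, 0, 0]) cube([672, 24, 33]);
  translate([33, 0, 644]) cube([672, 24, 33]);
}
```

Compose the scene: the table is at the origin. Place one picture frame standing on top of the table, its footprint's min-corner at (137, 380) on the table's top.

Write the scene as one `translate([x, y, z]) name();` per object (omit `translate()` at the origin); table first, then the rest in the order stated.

table();
translate([137, 380, 695]) picture_frame();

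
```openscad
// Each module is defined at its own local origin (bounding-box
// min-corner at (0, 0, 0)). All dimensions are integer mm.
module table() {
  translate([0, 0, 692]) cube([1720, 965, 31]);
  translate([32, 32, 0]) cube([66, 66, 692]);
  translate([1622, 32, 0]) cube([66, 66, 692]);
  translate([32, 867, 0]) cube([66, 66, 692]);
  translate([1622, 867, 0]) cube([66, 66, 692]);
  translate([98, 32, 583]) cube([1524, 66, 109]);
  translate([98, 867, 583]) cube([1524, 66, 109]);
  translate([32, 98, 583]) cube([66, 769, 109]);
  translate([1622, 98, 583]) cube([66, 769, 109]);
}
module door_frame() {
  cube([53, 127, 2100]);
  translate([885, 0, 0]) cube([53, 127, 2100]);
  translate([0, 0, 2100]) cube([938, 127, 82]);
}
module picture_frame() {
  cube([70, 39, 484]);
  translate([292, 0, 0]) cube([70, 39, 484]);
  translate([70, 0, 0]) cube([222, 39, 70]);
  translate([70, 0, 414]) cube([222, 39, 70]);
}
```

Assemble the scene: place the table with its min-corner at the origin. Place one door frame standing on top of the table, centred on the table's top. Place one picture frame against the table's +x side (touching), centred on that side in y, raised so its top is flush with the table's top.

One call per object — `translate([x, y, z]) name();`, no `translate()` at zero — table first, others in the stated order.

table();
translate([391, 419, 723]) door_frame();
translate([1720, 463, 239]) picture_frame();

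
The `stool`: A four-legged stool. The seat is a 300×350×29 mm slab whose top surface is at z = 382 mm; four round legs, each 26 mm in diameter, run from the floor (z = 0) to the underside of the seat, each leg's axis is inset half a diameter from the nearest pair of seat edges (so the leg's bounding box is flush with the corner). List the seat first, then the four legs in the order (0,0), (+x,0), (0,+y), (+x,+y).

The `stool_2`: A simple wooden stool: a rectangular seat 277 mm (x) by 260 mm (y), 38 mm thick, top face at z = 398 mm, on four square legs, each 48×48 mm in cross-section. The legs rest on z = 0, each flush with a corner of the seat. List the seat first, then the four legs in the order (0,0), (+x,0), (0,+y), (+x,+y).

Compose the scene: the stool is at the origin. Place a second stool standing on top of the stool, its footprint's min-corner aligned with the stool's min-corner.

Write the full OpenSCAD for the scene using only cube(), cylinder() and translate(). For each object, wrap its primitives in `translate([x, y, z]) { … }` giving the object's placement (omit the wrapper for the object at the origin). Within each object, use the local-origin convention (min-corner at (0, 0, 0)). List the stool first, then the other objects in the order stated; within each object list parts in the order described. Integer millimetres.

translate([0, 0, 353]) cube([300, 350, 29]);
translate([13, 13, 0]) cylinder(h = 353, r = 13);
translate([287, 13, 0]) cylinder(h = 353, r = 13);
translate([13, 337, 0]) cylinder(h = 353, r = 13);
translate([287, 337, 0]) cylinder(h = 353, r = 13);
translate([0, 0, 382]) {
  translate([0, 0, 360]) cube([277, 260, 38]);
  cube([48, 48, 360]);
  translate([229, 0, 0]) cube([48, 48, 360]);
  translate([0, 212, 0]) cube([48, 48, 360]);
  translate([229, 212, 0]) cube([48, 48, 360]);
}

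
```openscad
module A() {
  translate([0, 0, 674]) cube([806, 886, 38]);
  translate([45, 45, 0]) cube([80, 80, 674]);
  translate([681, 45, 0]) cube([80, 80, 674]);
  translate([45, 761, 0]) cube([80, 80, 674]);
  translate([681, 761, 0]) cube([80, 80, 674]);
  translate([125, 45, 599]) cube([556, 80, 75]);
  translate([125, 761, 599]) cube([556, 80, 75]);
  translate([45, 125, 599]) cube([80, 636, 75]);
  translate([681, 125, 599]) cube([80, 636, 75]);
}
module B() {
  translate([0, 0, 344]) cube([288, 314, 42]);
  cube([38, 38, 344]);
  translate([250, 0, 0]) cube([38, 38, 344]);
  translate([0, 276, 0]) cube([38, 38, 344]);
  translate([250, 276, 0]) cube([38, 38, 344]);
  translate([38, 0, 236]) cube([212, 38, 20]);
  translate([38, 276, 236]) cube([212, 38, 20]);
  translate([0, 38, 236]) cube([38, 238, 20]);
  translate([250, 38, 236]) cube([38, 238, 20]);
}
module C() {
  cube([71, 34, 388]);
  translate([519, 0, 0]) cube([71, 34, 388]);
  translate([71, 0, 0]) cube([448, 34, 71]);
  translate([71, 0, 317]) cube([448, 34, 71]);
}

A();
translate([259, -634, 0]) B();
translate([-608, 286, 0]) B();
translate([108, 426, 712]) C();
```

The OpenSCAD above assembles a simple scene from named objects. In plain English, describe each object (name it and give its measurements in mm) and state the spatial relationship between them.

A is a rectangular dining table. The top is 806×886×38 mm with its upper surface at z = 712 mm. It stands on four 80×80 mm square legs, each inset 45 mm from the nearest pair of top edges, running from the floor to the underside of the top. Four apron rails, 80 mm thick and 75 mm tall, run between adjacent legs with their top edges flush with the underside of the top and their outer faces flush with the legs' outer faces.

B is a four-legged stool. The seat is a 288×314×42 mm slab whose top surface is at z = 386 mm; four square legs, each 38×38 mm in cross-section, run from the floor (z = 0) to the underside of the seat, each flush with a corner of the seat. Four stretchers, 38 mm wide and 20 mm tall, connect adjacent legs with their undersides at z = 236 mm, each running between the inner faces of the legs it joins and aligned with the legs' outer faces on the other axis.

C is a rectangular picture frame lying in the x–z plane (depth along y). The opening is 448 mm wide (x) by 246 mm tall (z), surrounded by a border 71 mm wide on all four sides. The frame is 34 mm deep and is made of two full-height vertical stiles with two horizontal rails fitted between them.

Two stools sit around the table at the −y, −x sides. The picture frame is on top of the table, centred.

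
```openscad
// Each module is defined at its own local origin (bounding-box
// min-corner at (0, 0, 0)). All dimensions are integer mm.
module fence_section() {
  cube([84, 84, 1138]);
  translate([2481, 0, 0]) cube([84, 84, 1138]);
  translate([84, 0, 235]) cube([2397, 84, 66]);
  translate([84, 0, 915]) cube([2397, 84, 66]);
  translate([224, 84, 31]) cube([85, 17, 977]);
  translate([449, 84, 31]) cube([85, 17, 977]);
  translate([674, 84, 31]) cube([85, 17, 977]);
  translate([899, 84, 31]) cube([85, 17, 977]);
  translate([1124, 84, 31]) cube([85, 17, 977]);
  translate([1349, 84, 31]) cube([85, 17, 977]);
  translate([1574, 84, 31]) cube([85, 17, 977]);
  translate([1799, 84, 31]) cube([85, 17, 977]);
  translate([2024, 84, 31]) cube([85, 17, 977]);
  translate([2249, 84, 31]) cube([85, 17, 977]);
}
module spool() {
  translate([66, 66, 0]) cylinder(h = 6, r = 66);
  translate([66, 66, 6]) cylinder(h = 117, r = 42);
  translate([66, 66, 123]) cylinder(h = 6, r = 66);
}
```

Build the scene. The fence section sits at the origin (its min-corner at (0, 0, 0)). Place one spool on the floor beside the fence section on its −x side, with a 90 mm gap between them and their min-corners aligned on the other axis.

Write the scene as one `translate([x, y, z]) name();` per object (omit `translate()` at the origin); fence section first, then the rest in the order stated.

fence_section();
translate([-222, 0, 0]) spool();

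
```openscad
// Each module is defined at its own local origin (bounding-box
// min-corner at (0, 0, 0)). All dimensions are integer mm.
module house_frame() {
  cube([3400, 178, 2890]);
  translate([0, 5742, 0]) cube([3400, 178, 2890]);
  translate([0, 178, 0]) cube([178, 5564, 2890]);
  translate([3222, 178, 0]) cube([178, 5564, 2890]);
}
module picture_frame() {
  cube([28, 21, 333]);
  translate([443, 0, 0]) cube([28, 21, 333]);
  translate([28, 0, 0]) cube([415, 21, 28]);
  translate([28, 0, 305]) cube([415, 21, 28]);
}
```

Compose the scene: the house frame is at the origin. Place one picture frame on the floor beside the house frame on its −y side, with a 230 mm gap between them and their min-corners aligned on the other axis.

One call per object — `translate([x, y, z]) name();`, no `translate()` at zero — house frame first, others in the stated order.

house_frame();
translate([0, -251, 0]) picture_frame();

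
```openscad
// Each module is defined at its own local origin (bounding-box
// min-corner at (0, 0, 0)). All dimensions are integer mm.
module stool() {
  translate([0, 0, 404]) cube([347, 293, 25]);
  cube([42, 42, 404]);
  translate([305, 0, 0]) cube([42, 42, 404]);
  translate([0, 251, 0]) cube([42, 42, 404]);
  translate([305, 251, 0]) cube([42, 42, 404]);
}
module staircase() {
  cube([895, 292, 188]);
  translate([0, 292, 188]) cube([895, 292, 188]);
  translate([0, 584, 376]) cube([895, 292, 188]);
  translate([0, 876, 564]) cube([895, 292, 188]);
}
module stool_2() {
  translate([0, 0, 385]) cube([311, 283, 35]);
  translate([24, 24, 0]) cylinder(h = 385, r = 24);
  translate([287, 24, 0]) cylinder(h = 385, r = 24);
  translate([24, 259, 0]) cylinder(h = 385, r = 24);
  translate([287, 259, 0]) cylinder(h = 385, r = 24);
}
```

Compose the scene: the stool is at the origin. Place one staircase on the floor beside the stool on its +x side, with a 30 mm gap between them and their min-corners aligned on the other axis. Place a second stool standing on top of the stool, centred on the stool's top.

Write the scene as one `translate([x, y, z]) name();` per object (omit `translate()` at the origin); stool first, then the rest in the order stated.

stool();
translate([377, 0, 0]) staircase();
translate([18, 5, 429]) stool_2();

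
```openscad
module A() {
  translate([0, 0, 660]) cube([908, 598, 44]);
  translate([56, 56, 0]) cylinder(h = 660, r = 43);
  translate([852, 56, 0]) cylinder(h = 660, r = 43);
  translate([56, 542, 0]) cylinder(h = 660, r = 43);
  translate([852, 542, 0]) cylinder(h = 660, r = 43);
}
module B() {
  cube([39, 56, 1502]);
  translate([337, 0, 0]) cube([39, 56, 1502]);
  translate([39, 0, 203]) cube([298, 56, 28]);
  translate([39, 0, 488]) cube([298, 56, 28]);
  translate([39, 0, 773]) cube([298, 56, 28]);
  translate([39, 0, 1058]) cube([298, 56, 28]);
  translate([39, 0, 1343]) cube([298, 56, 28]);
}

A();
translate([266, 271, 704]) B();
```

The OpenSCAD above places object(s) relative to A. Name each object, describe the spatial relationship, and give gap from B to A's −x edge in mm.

A is a table. B is a ladder. The ladder is on top of the table, centred. The gap from the ladder to the table's −x edge is 266 mm.

The ladder's min-x is at 266; the table's min-x is 0; gap = 266 mm.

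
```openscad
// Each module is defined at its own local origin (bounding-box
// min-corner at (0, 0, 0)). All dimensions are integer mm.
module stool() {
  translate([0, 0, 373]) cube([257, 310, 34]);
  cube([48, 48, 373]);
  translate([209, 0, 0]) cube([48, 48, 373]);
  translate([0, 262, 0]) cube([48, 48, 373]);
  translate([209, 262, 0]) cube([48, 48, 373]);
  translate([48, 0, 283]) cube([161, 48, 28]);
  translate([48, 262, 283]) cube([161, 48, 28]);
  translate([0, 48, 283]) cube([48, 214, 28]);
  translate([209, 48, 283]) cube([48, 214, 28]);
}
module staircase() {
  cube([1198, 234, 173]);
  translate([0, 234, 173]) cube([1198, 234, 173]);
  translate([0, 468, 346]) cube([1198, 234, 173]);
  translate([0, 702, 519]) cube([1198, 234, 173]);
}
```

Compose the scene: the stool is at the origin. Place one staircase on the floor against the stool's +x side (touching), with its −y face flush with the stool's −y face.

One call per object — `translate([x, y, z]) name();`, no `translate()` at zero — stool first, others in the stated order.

stool();
translate([257, 0, 0]) staircase();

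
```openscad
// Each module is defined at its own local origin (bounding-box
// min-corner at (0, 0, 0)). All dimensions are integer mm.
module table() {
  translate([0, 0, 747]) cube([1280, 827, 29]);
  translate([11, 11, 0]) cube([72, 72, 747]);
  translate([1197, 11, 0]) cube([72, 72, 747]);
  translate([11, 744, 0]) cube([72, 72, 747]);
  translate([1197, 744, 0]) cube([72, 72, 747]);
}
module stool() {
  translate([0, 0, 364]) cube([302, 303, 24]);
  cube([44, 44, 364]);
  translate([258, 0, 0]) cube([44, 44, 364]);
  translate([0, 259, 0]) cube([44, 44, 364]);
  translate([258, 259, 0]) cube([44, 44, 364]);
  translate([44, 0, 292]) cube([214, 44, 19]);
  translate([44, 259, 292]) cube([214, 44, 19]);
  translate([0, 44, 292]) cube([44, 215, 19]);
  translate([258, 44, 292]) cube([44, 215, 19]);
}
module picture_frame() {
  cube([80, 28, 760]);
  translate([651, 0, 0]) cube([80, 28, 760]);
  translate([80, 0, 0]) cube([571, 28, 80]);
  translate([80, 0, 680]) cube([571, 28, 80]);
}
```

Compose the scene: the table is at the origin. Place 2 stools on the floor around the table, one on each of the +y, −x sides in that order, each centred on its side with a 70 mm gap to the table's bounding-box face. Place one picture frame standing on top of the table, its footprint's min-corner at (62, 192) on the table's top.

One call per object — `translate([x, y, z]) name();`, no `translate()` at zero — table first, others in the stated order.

table();
translate([489, 897, 0]) stool();
translate([-372, 262, 0]) stool();
translate([62, 192, 776]) picture_frame();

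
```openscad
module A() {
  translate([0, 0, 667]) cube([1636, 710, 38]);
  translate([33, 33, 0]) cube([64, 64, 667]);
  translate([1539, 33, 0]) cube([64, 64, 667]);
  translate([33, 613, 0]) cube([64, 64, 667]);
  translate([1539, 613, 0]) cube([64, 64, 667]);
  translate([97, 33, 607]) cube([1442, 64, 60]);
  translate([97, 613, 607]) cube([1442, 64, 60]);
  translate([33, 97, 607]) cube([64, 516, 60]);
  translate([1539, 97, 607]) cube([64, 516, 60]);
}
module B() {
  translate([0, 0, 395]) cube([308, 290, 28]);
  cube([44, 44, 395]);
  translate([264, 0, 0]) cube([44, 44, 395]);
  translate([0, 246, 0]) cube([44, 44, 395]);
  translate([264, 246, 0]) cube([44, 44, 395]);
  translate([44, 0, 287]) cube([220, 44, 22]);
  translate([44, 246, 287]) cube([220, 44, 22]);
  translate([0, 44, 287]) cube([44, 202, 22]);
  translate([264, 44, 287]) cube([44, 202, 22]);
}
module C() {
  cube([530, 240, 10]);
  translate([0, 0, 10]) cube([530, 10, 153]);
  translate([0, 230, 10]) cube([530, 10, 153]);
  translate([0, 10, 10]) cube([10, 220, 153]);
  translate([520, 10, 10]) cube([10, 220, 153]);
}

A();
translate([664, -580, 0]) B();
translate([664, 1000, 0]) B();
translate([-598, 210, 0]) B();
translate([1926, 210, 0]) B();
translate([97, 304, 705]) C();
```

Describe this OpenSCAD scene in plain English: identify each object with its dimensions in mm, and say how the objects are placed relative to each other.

A is a table: top 1636 mm (x) × 710 mm (y), 38 mm thick, upper face at z = 705 mm, on four 64×64 mm square legs, each inset 33 mm from the nearest pair of top edges, running from z = 0 to the bottom of the top. Four apron rails, 64 mm thick and 60 mm tall, run between adjacent legs with their top edges flush with the underside of the top and their outer faces flush with the legs' outer faces.

B is a four-legged stool. The seat is 308×290 mm, 28 mm thick, top at z = 423 mm. It stands on four square legs, each 44×44 mm in cross-section, from z = 0 to the seat underside, each flush with a corner of the seat. Four stretchers, 44 mm wide and 22 mm tall, connect adjacent legs with their undersides at z = 287 mm, each running between the inner faces of the legs it joins and aligned with the legs' outer faces on the other axis.

C is an open-topped rectangular box: outside dimensions 530×240×163 mm, with a uniform wall and base thickness of 10 mm. The base is a full 530×240 slab on the floor; four walls sit on top of the base. The front and back walls (the −y and +y sides) span the full width; the two side walls fit between them.

Four stools sit around the table at the −y, +y, −x, +x sides. The open box is on top of the table.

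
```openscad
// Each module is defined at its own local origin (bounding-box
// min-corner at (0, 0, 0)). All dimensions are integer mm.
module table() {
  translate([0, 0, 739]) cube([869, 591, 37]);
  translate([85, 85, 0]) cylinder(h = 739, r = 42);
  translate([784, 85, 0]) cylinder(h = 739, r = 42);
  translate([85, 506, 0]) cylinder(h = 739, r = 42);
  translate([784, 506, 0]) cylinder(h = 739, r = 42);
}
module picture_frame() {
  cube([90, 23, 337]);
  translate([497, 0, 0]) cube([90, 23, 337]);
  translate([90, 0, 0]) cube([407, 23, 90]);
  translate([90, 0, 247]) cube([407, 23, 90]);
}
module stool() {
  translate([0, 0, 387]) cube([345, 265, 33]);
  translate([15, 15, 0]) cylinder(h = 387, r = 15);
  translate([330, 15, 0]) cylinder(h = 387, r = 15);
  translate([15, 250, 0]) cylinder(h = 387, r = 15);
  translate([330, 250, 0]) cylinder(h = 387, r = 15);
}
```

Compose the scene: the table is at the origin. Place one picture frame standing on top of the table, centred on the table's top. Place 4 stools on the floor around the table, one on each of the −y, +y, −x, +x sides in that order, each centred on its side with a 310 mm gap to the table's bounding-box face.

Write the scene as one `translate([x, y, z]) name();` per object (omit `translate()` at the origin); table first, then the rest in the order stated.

table();
translate([141, 284, 776]) picture_frame();
translate([262, -575, 0]) stool();
translate([262, 901, 0]) stool();
translate([-655, 163, 0]) stool();
translate([1179, 163, 0]) stool();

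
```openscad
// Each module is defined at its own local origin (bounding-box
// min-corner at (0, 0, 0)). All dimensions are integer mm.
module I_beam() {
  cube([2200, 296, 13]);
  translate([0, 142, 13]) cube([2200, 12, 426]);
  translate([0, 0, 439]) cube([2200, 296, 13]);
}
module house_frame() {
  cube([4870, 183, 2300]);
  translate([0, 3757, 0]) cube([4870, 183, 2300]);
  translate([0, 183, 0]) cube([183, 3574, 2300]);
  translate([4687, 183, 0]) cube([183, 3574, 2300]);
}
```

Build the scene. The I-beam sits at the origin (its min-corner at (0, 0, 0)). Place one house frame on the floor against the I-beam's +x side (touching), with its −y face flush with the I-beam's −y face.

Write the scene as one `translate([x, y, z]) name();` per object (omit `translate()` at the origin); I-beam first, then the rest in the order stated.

I_beam();
translate([2200, 0, 0]) house_frame();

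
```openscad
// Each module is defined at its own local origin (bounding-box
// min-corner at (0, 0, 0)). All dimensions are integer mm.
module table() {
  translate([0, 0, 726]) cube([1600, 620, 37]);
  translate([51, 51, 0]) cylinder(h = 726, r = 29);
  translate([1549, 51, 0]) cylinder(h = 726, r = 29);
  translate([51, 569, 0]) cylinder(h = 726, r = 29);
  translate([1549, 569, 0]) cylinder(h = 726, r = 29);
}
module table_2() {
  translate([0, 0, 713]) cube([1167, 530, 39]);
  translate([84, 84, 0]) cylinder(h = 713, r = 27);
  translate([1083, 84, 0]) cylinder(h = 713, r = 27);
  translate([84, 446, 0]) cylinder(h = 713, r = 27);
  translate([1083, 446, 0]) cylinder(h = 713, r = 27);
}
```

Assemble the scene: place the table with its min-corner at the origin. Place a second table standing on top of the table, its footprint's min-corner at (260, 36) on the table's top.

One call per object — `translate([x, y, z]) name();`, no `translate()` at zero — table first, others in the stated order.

table();
translate([260, 36, 763]) table_2();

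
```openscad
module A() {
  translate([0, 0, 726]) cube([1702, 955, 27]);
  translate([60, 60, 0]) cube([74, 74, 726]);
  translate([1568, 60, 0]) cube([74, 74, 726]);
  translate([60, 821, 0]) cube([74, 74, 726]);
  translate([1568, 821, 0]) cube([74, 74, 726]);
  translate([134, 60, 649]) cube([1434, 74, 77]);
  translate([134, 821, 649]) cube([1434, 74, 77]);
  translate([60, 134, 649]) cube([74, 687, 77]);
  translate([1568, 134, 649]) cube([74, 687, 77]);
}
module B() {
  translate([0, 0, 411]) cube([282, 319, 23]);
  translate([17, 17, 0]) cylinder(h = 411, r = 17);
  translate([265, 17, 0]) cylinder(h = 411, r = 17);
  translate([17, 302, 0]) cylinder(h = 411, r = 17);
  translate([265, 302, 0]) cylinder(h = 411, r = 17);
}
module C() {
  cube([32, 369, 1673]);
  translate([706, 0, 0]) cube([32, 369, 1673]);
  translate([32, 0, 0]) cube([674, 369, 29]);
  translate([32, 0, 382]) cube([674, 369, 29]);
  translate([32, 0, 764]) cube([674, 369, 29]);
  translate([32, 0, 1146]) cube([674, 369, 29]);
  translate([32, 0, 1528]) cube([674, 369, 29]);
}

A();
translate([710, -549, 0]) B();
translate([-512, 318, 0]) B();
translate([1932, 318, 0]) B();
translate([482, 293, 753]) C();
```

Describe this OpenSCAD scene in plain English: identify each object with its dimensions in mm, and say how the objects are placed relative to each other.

A is a rectangular dining table. The top is 1702×955×27 mm with its upper surface at z = 753 mm. It stands on four 74×74 mm square legs, each inset 60 mm from the nearest pair of top edges, running from the floor to the underside of the top. Four apron rails, 74 mm thick and 77 mm tall, run between adjacent legs with their top edges flush with the underside of the top and their outer faces flush with the legs' outer faces.

B is a simple wooden stool: a rectangular seat 282 mm (x) by 319 mm (y), 23 mm thick, top face at z = 434 mm, on four round legs, each 34 mm in diameter. The legs rest on z = 0, each leg's axis is inset half a diameter from the nearest pair of seat edges (so the leg's bounding box is flush with the corner).

C is a bookshelf 738 mm wide overall, 369 mm deep and 1673 mm tall. The two sides are 32 mm thick vertical panels. 5 horizontal shelves of 29 mm thickness span between the inner faces of the sides; the lowest shelf sits on the floor and shelves are stacked with a clear vertical gap of 353 mm between each pair.

Three stools sit around the table at the −y, −x, +x sides. The bookshelf is on top of the table, centred.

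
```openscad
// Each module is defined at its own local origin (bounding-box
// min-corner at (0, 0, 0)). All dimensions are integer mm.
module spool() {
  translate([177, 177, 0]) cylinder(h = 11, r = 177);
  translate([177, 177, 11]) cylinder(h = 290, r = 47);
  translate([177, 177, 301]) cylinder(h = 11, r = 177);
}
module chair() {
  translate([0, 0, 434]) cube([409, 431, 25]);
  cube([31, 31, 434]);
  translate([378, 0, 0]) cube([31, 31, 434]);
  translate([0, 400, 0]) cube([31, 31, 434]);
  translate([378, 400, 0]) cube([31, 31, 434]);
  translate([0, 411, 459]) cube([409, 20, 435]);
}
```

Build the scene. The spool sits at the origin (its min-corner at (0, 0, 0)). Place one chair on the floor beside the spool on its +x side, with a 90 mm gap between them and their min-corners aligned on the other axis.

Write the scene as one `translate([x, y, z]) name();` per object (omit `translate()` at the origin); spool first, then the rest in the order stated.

spool();
translate([444, 0, 0]) chair();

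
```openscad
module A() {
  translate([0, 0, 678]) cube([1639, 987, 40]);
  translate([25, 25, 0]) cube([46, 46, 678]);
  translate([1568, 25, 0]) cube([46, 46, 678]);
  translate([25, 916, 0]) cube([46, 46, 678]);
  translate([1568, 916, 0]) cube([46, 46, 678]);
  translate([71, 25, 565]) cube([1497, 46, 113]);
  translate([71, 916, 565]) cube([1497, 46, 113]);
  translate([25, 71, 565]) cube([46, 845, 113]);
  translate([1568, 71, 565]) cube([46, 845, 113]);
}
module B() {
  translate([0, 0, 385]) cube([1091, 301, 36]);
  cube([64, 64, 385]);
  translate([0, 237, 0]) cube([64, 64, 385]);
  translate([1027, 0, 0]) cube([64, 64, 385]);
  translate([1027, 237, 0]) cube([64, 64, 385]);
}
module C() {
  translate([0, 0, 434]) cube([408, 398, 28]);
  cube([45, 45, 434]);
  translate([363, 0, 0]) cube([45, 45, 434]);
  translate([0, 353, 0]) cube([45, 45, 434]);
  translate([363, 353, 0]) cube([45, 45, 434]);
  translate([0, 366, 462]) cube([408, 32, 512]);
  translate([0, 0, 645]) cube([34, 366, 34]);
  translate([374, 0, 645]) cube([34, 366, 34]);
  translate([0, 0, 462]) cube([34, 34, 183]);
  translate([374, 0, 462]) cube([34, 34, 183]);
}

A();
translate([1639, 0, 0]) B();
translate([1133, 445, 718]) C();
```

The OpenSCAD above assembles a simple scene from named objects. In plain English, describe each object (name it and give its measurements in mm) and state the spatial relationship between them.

A is a table: top 1639 mm (x) × 987 mm (y), 40 mm thick, upper face at z = 718 mm, on four 46×46 mm square legs, each inset 25 mm from the nearest pair of top edges, running from z = 0 to the bottom of the top. Four apron rails, 46 mm thick and 113 mm tall, run between adjacent legs with their top edges flush with the underside of the top and their outer faces flush with the legs' outer faces.

B is a long wooden bench with a 1091 mm (x) × 301 mm (y) seat, 36 mm thick, its top surface 421 mm above the floor. Four 64 mm square legs at the seat corners, flush with the edges, run from z = 0 to the seat underside.

C is a chair: 408×398 mm seat, 28 mm thick, top at z = 462 mm, on four 45 mm square corner legs flush with the seat edges. A 32 mm thick backrest slab spans the full seat width, extending 512 mm above the seat top, its back face flush with the seat's +y edge. Two armrests of 34×34 mm section run along each side from the seat's front edge to the front of the backrest, top faces 217 mm above the seat top and outer faces flush with the seat's x-edges; a 34×34 mm post under the front of each armrest stands on the seat at the front corner.

The bench is against the table's +x side, with their −y faces flush. The chair is on top of the table.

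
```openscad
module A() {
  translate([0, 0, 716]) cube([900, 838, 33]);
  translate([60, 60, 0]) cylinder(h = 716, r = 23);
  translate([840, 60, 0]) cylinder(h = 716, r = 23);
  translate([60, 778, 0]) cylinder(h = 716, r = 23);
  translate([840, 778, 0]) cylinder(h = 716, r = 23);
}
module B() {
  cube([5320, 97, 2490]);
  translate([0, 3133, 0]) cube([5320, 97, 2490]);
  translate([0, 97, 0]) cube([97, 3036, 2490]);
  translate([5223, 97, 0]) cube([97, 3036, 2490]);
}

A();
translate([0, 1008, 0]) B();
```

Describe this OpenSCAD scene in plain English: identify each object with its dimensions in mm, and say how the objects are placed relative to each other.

A is a table: top 900 mm (x) × 838 mm (y), 33 mm thick, upper face at z = 749 mm, on four round legs of 46 mm diameter, each leg's bounding box inset 37 mm from the nearest pair of top edges, running from z = 0 to the bottom of the top.

B is a box-shaped house frame (walls only): outside footprint 5320×3230 mm, wall height 2490 mm, wall thickness 97 mm. The two y-facing walls run the full x-width; the two x-facing walls fit between the inner faces of the y-facing walls.

The house frame is on the floor beside the table on its +y side.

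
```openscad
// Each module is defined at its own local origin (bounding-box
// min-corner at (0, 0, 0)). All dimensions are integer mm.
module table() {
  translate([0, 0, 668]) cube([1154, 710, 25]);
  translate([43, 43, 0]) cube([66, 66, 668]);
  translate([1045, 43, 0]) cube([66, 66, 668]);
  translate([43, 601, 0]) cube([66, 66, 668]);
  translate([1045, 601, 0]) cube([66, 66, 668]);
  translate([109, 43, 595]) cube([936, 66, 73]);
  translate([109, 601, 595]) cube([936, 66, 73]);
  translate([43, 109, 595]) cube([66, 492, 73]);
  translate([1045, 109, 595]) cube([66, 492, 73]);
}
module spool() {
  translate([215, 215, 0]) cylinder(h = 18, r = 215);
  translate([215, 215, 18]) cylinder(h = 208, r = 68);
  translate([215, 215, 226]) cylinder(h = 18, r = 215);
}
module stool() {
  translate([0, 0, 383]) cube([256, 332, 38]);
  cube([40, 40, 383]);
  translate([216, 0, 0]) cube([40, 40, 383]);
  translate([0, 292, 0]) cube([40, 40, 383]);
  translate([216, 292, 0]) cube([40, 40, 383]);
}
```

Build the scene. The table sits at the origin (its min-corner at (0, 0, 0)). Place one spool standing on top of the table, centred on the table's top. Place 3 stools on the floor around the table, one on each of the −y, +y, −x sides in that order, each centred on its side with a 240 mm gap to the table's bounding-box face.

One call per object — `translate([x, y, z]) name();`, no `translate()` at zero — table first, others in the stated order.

table();
translate([362, 140, 693]) spool();
translate([449, -572, 0]) stool();
translate([449, 950, 0]) stool();
translate([-496, 189, 0]) stool();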